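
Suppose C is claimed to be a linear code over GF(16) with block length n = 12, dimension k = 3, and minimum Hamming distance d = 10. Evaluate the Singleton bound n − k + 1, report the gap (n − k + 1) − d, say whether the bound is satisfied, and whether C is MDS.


Singleton RHS = n − k + 1 = 10, slack = 0, bound satisfied, MDS.

Singleton bound: d ≤ n − k + 1.
Here n = 12, k = 3, so n − k + 1 = 10.
Given d = 10, check d ≤ 10: YES.
Slack = (n − k + 1) − d = 0.
The code is MDS (slack = 0).
Description: the claimed parameters are [12, 3, 10]_16; such a code would be MDS (meets Singleton bound).


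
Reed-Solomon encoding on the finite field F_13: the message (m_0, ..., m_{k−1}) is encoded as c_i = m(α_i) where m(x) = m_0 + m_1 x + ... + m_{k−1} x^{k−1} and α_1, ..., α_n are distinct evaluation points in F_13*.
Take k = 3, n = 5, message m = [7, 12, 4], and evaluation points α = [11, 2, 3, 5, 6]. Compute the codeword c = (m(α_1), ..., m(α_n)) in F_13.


c = [12, 8, 1, 11, 2]

Message polynomial: m(x) = 7 + 12·x + 4·x^2 (mod 13).
For each evaluation point α_i, compute m(α_i) mod 13:
  α_1 = 11: Horner steps 4 → 4 → 12, so m(11) = 12.
  α_2 = 2: Horner steps 4 → 7 → 8, so m(2) = 8.
  α_3 = 3: Horner steps 4 → 11 → 1, so m(3) = 1.
  α_4 = 5: Horner steps 4 → 6 → 11, so m(5) = 11.
  α_5 = 6: Horner steps 4 → 10 → 2, so m(6) = 2.
Codeword c = [12, 8, 1, 11, 2] ∈ F_13^5.


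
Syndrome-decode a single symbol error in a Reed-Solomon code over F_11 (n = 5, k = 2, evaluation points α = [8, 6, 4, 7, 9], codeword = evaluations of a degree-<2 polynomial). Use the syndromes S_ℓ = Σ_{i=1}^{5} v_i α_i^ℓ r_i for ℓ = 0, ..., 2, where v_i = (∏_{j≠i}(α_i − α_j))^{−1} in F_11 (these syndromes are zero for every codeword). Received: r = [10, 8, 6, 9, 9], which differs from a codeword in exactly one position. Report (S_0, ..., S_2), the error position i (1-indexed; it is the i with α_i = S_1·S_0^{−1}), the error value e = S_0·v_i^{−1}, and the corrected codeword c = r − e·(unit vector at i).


S = (8, 6, 10), error at position 5, error magnitude e = 9, c = [10, 8, 6, 9, 0].

Step 1: column multipliers v_i = (∏_{j≠i}(α_i − α_j))^{−1} mod 11.
  i = 1 (α = 8): (8−6)(8−4)(8−7)(8−9) = 2·4·1·(−1) = −8 ≡ 3, so v_1 = 3^{−1} = 4 (mod 11).
  i = 2 (α = 6): (6−8)(6−4)(6−7)(6−9) = (−2)·2·(−1)·(−3) = −12 ≡ 10, so v_2 = 10^{−1} = 10 (mod 11).
  i = 3 (α = 4): (4−8)(4−6)(4−7)(4−9) = (−4)·(−2)·(−3)·(−5) = 120 ≡ 10, so v_3 = 10^{−1} = 10 (mod 11).
  i = 4 (α = 7): (7−8)(7−6)(7−4)(7−9) = (−1)·1·3·(−2) = 6 ≡ 6, so v_4 = 6^{−1} = 2 (mod 11).
  i = 5 (α = 9): (9−8)(9−6)(9−4)(9−7) = 1·3·5·2 = 30 ≡ 8, so v_5 = 8^{−1} = 7 (mod 11).
  v = [4, 10, 10, 2, 7].
Step 2: syndromes of r = [10, 8, 6, 9, 9] (all sums mod 11).
  S_0 = Σ v_i r_i = 4·10 + 10·8 + 10·6 + 2·9 + 7·9 = 261 ≡ 8.
  S_1 = Σ v_i α_i r_i = 4·8·10 + 10·6·8 + 10·4·6 + 2·7·9 + 7·9·9 = 1733 ≡ 6.
  α_i^2 mod 11 = [9, 3, 5, 5, 4].
  S_2 = Σ v_i α_i^2 r_i = 4·9·10 + 10·3·8 + 10·5·6 + 2·5·9 + 7·4·9 = 1242 ≡ 10.
  S = (8, 6, 10) ≠ 0, so r is not a codeword (an error is present).
Step 3: locate the error. For a single error e at position i, S_ℓ = v_i·e·α_i^ℓ, so α_err = S_1/S_0.
  S_0^{−1} = 8^{−1} = 7 (mod 11), so α_err = 6·7 = 42 ≡ 9 = α_5. Error position i = 5.
  Consistency check: S_2/S_1 = 10·2 = 20 ≡ 9 = α_err ✓ (single-error assumption holds).
Step 4: error magnitude e = S_0/v_5 = S_0·∏_{j≠5}(α_5 − α_j) = 8·8 = 64 ≡ 9 (mod 11).
Step 5: correct position 5: c_5 = r_5 − e = 9 − 9 ≡ 0 (mod 11). Hence c = [10, 8, 6, 9, 0].
  Check: interpolating c through the α_i gives m(x) = 2 + 1·x (degree < 2) with m(α_i) = c_i for every i, so c is indeed a codeword.


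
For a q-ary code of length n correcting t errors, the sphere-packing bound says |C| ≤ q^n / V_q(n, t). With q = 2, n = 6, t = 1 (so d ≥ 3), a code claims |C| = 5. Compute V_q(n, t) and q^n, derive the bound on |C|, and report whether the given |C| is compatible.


V_q(n, t) = 7, q^n = 64, Hamming bound = 9, |C| = 5 ≤ bound (satisfied).

Step 1: Compute V_q(n, t) = Σ_{j=0}^1 C(n, j) (q−1)^j.
  j = 0: C(6,0)·(1)^0 = 1·1 = 1.
  j = 1: C(6,1)·(1)^1 = 6·1 = 6.
  V_q(n, t) = 1 + 6 = 7.
Step 2: q^n = 2^6 = 64.
Step 3: Hamming bound ⌊q^n / V_q(n,t)⌋ = ⌊64/7⌋ = 9.
Step 4: Compare |C| = 5 to 9: satisfied.
The claimed |C| lies below the Hamming bound.


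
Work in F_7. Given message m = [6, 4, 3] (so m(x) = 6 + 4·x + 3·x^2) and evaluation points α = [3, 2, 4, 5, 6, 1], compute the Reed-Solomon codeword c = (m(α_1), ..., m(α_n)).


c = [3, 5, 0, 3, 5, 6]

Message polynomial: m(x) = 6 + 4·x + 3·x^2 (mod 7).
For each evaluation point α_i, compute m(α_i) mod 7:
  α_1 = 3: Horner steps 3 → 6 → 3, so m(3) = 3.
  α_2 = 2: Horner steps 3 → 3 → 5, so m(2) = 5.
  α_3 = 4: Horner steps 3 → 2 → 0, so m(4) = 0.
  α_4 = 5: Horner steps 3 → 5 → 3, so m(5) = 3.
  α_5 = 6: Horner steps 3 → 1 → 5, so m(6) = 5.
  α_6 = 1: Horner steps 3 → 0 → 6, so m(1) = 6.
Codeword c = [3, 5, 0, 3, 5, 6] ∈ F_7^6.


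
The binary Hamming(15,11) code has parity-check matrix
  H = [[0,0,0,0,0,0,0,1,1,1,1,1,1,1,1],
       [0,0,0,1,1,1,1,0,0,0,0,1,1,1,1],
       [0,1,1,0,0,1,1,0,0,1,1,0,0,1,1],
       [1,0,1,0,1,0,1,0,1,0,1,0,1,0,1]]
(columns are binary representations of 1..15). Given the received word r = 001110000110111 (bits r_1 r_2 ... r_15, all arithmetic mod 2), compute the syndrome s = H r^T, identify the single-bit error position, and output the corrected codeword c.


s = (1, 1, 1, 1)^T, error position = 15, corrected codeword c = 001110000110110

Compute s = H r^T mod 2 one row at a time:
  s_1 = 0 + 0 + 1 + 1 + 0 + 1 + 1 + 1 = 5 ≡ 1 (mod 2).
  s_2 = 1 + 1 + 0 + 0 + 0 + 1 + 1 + 1 = 5 ≡ 1 (mod 2).
  s_3 = 0 + 1 + 0 + 0 + 1 + 1 + 1 + 1 = 5 ≡ 1 (mod 2).
  s_4 = 0 + 1 + 1 + 0 + 0 + 1 + 1 + 1 = 5 ≡ 1 (mod 2).
s = (1, 1, 1, 1)^T — this equals column 15 of H (binary 1111), so error is at position 15.
Correct: flip bit 15 of r = 001110000110111 to get c = 001110000110110.


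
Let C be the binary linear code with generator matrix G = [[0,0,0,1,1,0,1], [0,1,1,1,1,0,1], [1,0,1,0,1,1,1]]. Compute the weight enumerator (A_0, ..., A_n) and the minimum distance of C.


Weight distribution: A_0 = 1, A_2 = 1, A_3 = 1, A_4 = 2, A_5 = 3. Minimum distance d = 2.

Enumerate all 2^3 = 8 messages m ∈ F_2^3.
For each, compute codeword c = mG in F_2^7, then tally its weight.
  m = 000 → c = 0000000, weight = 0.
  m = 100 → c = 0001101, weight = 3.
  m = 010 → c = 0111101, weight = 5.
  m = 110 → c = 0110000, weight = 2.
  m = 001 → c = 1010111, weight = 5.
  m = 101 → c = 1011010, weight = 4.
  m = 011 → c = 1101010, weight = 4.
  m = 111 → c = 1100111, weight = 5.
Tally weights:
  weight 0: 1 codewords.
  weight 2: 1 codewords.
  weight 3: 1 codewords.
  weight 4: 2 codewords.
  weight 5: 3 codewords.
Minimum distance d = smallest w > 0 with A_w > 0 = 2.
Sanity: Σ A_w = 8 = 2^3 = 8 ✓.


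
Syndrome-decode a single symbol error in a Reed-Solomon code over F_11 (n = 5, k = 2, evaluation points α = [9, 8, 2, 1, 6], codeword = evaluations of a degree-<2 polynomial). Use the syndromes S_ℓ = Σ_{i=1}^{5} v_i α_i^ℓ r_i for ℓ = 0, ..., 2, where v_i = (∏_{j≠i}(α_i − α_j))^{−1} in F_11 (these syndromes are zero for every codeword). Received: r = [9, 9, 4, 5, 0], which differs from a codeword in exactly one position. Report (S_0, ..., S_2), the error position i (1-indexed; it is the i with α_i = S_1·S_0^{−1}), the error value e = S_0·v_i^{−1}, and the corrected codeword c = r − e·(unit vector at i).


S = (4, 3, 5), error at position 1, error magnitude e = 1, c = [8, 9, 4, 5, 0].

Step 1: column multipliers v_i = (∏_{j≠i}(α_i − α_j))^{−1} mod 11.
  i = 1 (α = 9): (9−8)(9−2)(9−1)(9−6) = 1·7·8·3 = 168 ≡ 3, so v_1 = 3^{−1} = 4 (mod 11).
  i = 2 (α = 8): (8−9)(8−2)(8−1)(8−6) = (−1)·6·7·2 = −84 ≡ 4, so v_2 = 4^{−1} = 3 (mod 11).
  i = 3 (α = 2): (2−9)(2−8)(2−1)(2−6) = (−7)·(−6)·1·(−4) = −168 ≡ 8, so v_3 = 8^{−1} = 7 (mod 11).
  i = 4 (α = 1): (1−9)(1−8)(1−2)(1−6) = (−8)·(−7)·(−1)·(−5) = 280 ≡ 5, so v_4 = 5^{−1} = 9 (mod 11).
  i = 5 (α = 6): (6−9)(6−8)(6−2)(6−1) = (−3)·(−2)·4·5 = 120 ≡ 10, so v_5 = 10^{−1} = 10 (mod 11).
  v = [4, 3, 7, 9, 10].
Step 2: syndromes of r = [9, 9, 4, 5, 0] (all sums mod 11).
  S_0 = Σ v_i r_i = 4·9 + 3·9 + 7·4 + 9·5 + 10·0 = 136 ≡ 4.
  S_1 = Σ v_i α_i r_i = 4·9·9 + 3·8·9 + 7·2·4 + 9·1·5 + 10·6·0 = 641 ≡ 3.
  α_i^2 mod 11 = [4, 9, 4, 1, 3].
  S_2 = Σ v_i α_i^2 r_i = 4·4·9 + 3·9·9 + 7·4·4 + 9·1·5 + 10·3·0 = 544 ≡ 5.
  S = (4, 3, 5) ≠ 0, so r is not a codeword (an error is present).
Step 3: locate the error. For a single error e at position i, S_ℓ = v_i·e·α_i^ℓ, so α_err = S_1/S_0.
  S_0^{−1} = 4^{−1} = 3 (mod 11), so α_err = 3·3 = 9 ≡ 9 = α_1. Error position i = 1.
  Consistency check: S_2/S_1 = 5·4 = 20 ≡ 9 = α_err ✓ (single-error assumption holds).
Step 4: error magnitude e = S_0/v_1 = S_0·∏_{j≠1}(α_1 − α_j) = 4·3 = 12 ≡ 1 (mod 11).
Step 5: correct position 1: c_1 = r_1 − e = 9 − 1 ≡ 8 (mod 11). Hence c = [8, 9, 4, 5, 0].
  Check: interpolating c through the α_i gives m(x) = 6 + 10·x (degree < 2) with m(α_i) = c_i for every i, so c is indeed a codeword.


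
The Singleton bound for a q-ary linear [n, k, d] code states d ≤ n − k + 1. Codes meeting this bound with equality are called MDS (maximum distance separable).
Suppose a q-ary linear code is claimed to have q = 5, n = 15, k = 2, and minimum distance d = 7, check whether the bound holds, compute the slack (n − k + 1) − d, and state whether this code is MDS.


Singleton RHS = n − k + 1 = 14, slack = 7, bound satisfied, not MDS.

Singleton bound: d ≤ n − k + 1.
Here n = 15, k = 2, so n − k + 1 = 14.
Given d = 7, check d ≤ 14: YES.
Slack = (n − k + 1) − d = 7.
The code is NOT MDS (slack = 7 > 0).
Description: the claimed parameters are [15, 2, 7]_5; such a code would be non-MDS.


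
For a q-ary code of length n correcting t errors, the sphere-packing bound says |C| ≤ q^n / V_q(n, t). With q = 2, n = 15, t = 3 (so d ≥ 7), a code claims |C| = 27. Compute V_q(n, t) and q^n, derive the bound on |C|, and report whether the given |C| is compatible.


V_q(n, t) = 576, q^n = 32768, Hamming bound = 56, |C| = 27 ≤ bound (satisfied).

Step 1: Compute V_q(n, t) = Σ_{j=0}^3 C(n, j) (q−1)^j.
  j = 0: C(15,0)·(1)^0 = 1·1 = 1.
  j = 1: C(15,1)·(1)^1 = 15·1 = 15.
  j = 2: C(15,2)·(1)^2 = 105·1 = 105.
  j = 3: C(15,3)·(1)^3 = 455·1 = 455.
  V_q(n, t) = 1 + 15 + 105 + 455 = 576.
Step 2: q^n = 2^15 = 32768.
Step 3: Hamming bound ⌊q^n / V_q(n,t)⌋ = ⌊32768/576⌋ = 56.
Step 4: Compare |C| = 27 to 56: satisfied.
The claimed |C| lies below the Hamming bound.


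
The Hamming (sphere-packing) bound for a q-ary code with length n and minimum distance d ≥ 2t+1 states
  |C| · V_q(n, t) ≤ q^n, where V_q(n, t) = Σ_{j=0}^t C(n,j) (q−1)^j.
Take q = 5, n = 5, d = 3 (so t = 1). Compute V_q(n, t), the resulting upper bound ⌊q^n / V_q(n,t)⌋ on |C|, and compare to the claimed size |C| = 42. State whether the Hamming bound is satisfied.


V_q(n, t) = 21, q^n = 3125, Hamming bound = 148, |C| = 42 ≤ bound (satisfied).

Step 1: Compute V_q(n, t) = Σ_{j=0}^1 C(n, j) (q−1)^j.
  j = 0: C(5,0)·(4)^0 = 1·1 = 1.
  j = 1: C(5,1)·(4)^1 = 5·4 = 20.
  V_q(n, t) = 1 + 20 = 21.
Step 2: q^n = 5^5 = 3125.
Step 3: Hamming bound ⌊q^n / V_q(n,t)⌋ = ⌊3125/21⌋ = 148.
Step 4: Compare |C| = 42 to 148: satisfied.
The claimed |C| lies below the Hamming bound.


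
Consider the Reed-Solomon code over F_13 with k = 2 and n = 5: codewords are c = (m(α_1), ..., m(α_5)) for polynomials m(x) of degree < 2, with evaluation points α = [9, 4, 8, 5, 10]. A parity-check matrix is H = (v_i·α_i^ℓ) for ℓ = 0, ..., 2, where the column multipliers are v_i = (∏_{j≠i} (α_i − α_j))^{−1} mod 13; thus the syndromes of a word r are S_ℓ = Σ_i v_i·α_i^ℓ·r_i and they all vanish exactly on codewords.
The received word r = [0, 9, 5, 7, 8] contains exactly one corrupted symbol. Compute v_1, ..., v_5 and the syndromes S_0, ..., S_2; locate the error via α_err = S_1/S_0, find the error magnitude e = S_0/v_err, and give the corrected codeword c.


S = (12, 9, 10), error at position 2, error magnitude e = 10, c = [0, 12, 5, 7, 8].

Step 1: column multipliers v_i = (∏_{j≠i}(α_i − α_j))^{−1} mod 13.
  i = 1 (α = 9): (9−4)(9−8)(9−5)(9−10) = 5·1·4·(−1) = −20 ≡ 6, so v_1 = 6^{−1} = 11 (mod 13).
  i = 2 (α = 4): (4−9)(4−8)(4−5)(4−10) = (−5)·(−4)·(−1)·(−6) = 120 ≡ 3, so v_2 = 3^{−1} = 9 (mod 13).
  i = 3 (α = 8): (8−9)(8−4)(8−5)(8−10) = (−1)·4·3·(−2) = 24 ≡ 11, so v_3 = 11^{−1} = 6 (mod 13).
  i = 4 (α = 5): (5−9)(5−4)(5−8)(5−10) = (−4)·1·(−3)·(−5) = −60 ≡ 5, so v_4 = 5^{−1} = 8 (mod 13).
  i = 5 (α = 10): (10−9)(10−4)(10−8)(10−5) = 1·6·2·5 = 60 ≡ 8, so v_5 = 8^{−1} = 5 (mod 13).
  v = [11, 9, 6, 8, 5].
Step 2: syndromes of r = [0, 9, 5, 7, 8] (all sums mod 13).
  S_0 = Σ v_i r_i = 11·0 + 9·9 + 6·5 + 8·7 + 5·8 = 207 ≡ 12.
  S_1 = Σ v_i α_i r_i = 11·9·0 + 9·4·9 + 6·8·5 + 8·5·7 + 5·10·8 = 1244 ≡ 9.
  α_i^2 mod 13 = [3, 3, 12, 12, 9].
  S_2 = Σ v_i α_i^2 r_i = 11·3·0 + 9·3·9 + 6·12·5 + 8·12·7 + 5·9·8 = 1635 ≡ 10.
  S = (12, 9, 10) ≠ 0, so r is not a codeword (an error is present).
Step 3: locate the error. For a single error e at position i, S_ℓ = v_i·e·α_i^ℓ, so α_err = S_1/S_0.
  S_0^{−1} = 12^{−1} = 12 (mod 13), so α_err = 9·12 = 108 ≡ 4 = α_2. Error position i = 2.
  Consistency check: S_2/S_1 = 10·3 = 30 ≡ 4 = α_err ✓ (single-error assumption holds).
Step 4: error magnitude e = S_0/v_2 = S_0·∏_{j≠2}(α_2 − α_j) = 12·3 = 36 ≡ 10 (mod 13).
Step 5: correct position 2: c_2 = r_2 − e = 9 − 10 ≡ 12 (mod 13). Hence c = [0, 12, 5, 7, 8].
  Check: interpolating c through the α_i gives m(x) = 6 + 8·x (degree < 2) with m(α_i) = c_i for every i, so c is indeed a codeword.


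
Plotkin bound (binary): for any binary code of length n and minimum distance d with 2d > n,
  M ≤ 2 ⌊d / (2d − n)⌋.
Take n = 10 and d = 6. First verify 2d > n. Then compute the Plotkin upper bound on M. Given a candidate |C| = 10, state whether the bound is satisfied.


Plotkin bound M ≤ 6; given |C| = 10 > bound (violated).

Check applicability: 2d = 12, n = 10.
2d − n = 2 > 0, so Plotkin applies.
Compute d/(2d−n) = 6/2 ≈ 3.0000.
⌊d/(2d−n)⌋ = 3.
Plotkin bound: M ≤ 2·3 = 6.
Given |C| = 10, check: VIOLATED.
This |C| is above the Plotkin bound, so no binary code with n = 10, d = 6 and 10 codewords exists.


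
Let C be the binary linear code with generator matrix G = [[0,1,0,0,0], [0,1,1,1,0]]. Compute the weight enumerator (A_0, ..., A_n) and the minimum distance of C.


Weight distribution: A_0 = 1, A_1 = 1, A_2 = 1, A_3 = 1. Minimum distance d = 1.

Enumerate all 2^2 = 4 messages m ∈ F_2^2.
For each, compute codeword c = mG in F_2^5, then tally its weight.
  m = 00 → c = 00000, weight = 0.
  m = 10 → c = 01000, weight = 1.
  m = 01 → c = 01110, weight = 3.
  m = 11 → c = 00110, weight = 2.
Tally weights:
  weight 0: 1 codewords.
  weight 1: 1 codewords.
  weight 2: 1 codewords.
  weight 3: 1 codewords.
Minimum distance d = smallest w > 0 with A_w > 0 = 1.
Sanity: Σ A_w = 4 = 2^2 = 4 ✓.


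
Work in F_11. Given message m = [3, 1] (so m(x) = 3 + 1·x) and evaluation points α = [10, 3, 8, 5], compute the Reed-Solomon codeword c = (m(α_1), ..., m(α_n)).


c = [2, 6, 0, 8]

Message polynomial: m(x) = 3 + 1·x (mod 11).
For each evaluation point α_i, compute m(α_i) mod 11:
  α_1 = 10: Horner steps 1 → 2, so m(10) = 2.
  α_2 = 3: Horner steps 1 → 6, so m(3) = 6.
  α_3 = 8: Horner steps 1 → 0, so m(8) = 0.
  α_4 = 5: Horner steps 1 → 8, so m(5) = 8.
Codeword c = [2, 6, 0, 8] ∈ F_11^4.


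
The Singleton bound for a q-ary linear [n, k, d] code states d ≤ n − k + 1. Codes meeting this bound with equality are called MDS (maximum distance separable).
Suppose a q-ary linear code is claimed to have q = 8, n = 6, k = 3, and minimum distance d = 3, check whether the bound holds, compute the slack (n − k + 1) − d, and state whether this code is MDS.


Singleton RHS = n − k + 1 = 4, slack = 1, bound satisfied, not MDS.

Singleton bound: d ≤ n − k + 1.
Here n = 6, k = 3, so n − k + 1 = 4.
Given d = 3, check d ≤ 4: YES.
Slack = (n − k + 1) − d = 1.
The code is NOT MDS (slack = 1 > 0).
Description: the claimed parameters are [6, 3, 3]_8; such a code would be non-MDS.


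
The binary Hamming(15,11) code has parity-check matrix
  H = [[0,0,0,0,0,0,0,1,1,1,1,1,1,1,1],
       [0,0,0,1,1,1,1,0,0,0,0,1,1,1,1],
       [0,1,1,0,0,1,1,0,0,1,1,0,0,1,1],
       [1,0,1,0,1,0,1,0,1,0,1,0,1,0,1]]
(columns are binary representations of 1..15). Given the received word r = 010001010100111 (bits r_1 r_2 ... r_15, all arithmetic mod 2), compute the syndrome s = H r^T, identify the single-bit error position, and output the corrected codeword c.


s = (1, 0, 1, 0)^T, error position = 10, corrected codeword c = 010001010000111

Compute s = H r^T mod 2 one row at a time:
  s_1 = 1 + 0 + 1 + 0 + 0 + 1 + 1 + 1 = 5 ≡ 1 (mod 2).
  s_2 = 0 + 0 + 1 + 0 + 0 + 1 + 1 + 1 = 4 ≡ 0 (mod 2).
  s_3 = 1 + 0 + 1 + 0 + 1 + 0 + 1 + 1 = 5 ≡ 1 (mod 2).
  s_4 = 0 + 0 + 0 + 0 + 0 + 0 + 1 + 1 = 2 ≡ 0 (mod 2).
s = (1, 0, 1, 0)^T — this equals column 10 of H (binary 1010), so error is at position 10.
Correct: flip bit 10 of r = 010001010100111 to get c = 010001010000111.


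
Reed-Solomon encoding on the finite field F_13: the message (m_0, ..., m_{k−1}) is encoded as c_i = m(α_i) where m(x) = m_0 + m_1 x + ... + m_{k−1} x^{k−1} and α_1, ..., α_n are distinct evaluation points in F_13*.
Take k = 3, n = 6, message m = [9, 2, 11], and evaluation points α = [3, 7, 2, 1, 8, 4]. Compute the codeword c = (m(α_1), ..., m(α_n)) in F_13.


c = [10, 3, 5, 9, 1, 11]

Message polynomial: m(x) = 9 + 2·x + 11·x^2 (mod 13).
For each evaluation point α_i, compute m(α_i) mod 13:
  α_1 = 3: Horner steps 11 → 9 → 10, so m(3) = 10.
  α_2 = 7: Horner steps 11 → 1 → 3, so m(7) = 3.
  α_3 = 2: Horner steps 11 → 11 → 5, so m(2) = 5.
  α_4 = 1: Horner steps 11 → 0 → 9, so m(1) = 9.
  α_5 = 8: Horner steps 11 → 12 → 1, so m(8) = 1.
  α_6 = 4: Horner steps 11 → 7 → 11, so m(4) = 11.
Codeword c = [10, 3, 5, 9, 1, 11] ∈ F_13^6.


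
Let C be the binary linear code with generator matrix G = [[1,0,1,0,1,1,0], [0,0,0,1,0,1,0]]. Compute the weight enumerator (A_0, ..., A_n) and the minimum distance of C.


Weight distribution: A_0 = 1, A_2 = 1, A_4 = 2. Minimum distance d = 2.

Enumerate all 2^2 = 4 messages m ∈ F_2^2.
For each, compute codeword c = mG in F_2^7, then tally its weight.
  m = 00 → c = 0000000, weight = 0.
  m = 10 → c = 1010110, weight = 4.
  m = 01 → c = 0001010, weight = 2.
  m = 11 → c = 1011100, weight = 4.
Tally weights:
  weight 0: 1 codewords.
  weight 2: 1 codewords.
  weight 4: 2 codewords.
Minimum distance d = smallest w > 0 with A_w > 0 = 2.
Sanity: Σ A_w = 4 = 2^2 = 4 ✓.


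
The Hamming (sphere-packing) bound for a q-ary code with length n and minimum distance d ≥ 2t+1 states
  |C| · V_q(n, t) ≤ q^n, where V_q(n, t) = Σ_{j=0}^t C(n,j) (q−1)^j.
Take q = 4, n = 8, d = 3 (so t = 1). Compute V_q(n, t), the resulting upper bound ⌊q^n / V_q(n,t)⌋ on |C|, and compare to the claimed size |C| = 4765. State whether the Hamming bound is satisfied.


V_q(n, t) = 25, q^n = 65536, Hamming bound = 2621, |C| = 4765 > bound (violated).

Step 1: Compute V_q(n, t) = Σ_{j=0}^1 C(n, j) (q−1)^j.
  j = 0: C(8,0)·(3)^0 = 1·1 = 1.
  j = 1: C(8,1)·(3)^1 = 8·3 = 24.
  V_q(n, t) = 1 + 24 = 25.
Step 2: q^n = 4^8 = 65536.
Step 3: Hamming bound ⌊q^n / V_q(n,t)⌋ = ⌊65536/25⌋ = 2621.
Step 4: Compare |C| = 4765 to 2621: violated.
The claimed |C| lies above the Hamming bound, so no 4-ary code of length 8 with d ≥ 3 can have 4765 codewords.


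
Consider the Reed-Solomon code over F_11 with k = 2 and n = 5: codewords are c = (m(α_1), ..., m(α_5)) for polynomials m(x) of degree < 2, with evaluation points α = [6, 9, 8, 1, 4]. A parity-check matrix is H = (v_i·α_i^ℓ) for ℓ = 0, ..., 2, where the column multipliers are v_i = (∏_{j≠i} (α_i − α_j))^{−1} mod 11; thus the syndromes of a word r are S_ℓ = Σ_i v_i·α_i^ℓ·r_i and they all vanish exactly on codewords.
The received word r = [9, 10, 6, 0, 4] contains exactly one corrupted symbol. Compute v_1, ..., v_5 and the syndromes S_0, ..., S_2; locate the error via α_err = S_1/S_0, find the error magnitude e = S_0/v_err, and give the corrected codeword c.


S = (3, 1, 4), error at position 5, error magnitude e = 3, c = [9, 10, 6, 0, 1].

Step 1: column multipliers v_i = (∏_{j≠i}(α_i − α_j))^{−1} mod 11.
  i = 1 (α = 6): (6−9)(6−8)(6−1)(6−4) = (−3)·(−2)·5·2 = 60 ≡ 5, so v_1 = 5^{−1} = 9 (mod 11).
  i = 2 (α = 9): (9−6)(9−8)(9−1)(9−4) = 3·1·8·5 = 120 ≡ 10, so v_2 = 10^{−1} = 10 (mod 11).
  i = 3 (α = 8): (8−6)(8−9)(8−1)(8−4) = 2·(−1)·7·4 = −56 ≡ 10, so v_3 = 10^{−1} = 10 (mod 11).
  i = 4 (α = 1): (1−6)(1−9)(1−8)(1−4) = (−5)·(−8)·(−7)·(−3) = 840 ≡ 4, so v_4 = 4^{−1} = 3 (mod 11).
  i = 5 (α = 4): (4−6)(4−9)(4−8)(4−1) = (−2)·(−5)·(−4)·3 = −120 ≡ 1, so v_5 = 1^{−1} = 1 (mod 11).
  v = [9, 10, 10, 3, 1].
Step 2: syndromes of r = [9, 10, 6, 0, 4] (all sums mod 11).
  S_0 = Σ v_i r_i = 9·9 + 10·10 + 10·6 + 3·0 + 1·4 = 245 ≡ 3.
  S_1 = Σ v_i α_i r_i = 9·6·9 + 10·9·10 + 10·8·6 + 3·1·0 + 1·4·4 = 1882 ≡ 1.
  α_i^2 mod 11 = [3, 4, 9, 1, 5].
  S_2 = Σ v_i α_i^2 r_i = 9·3·9 + 10·4·10 + 10·9·6 + 3·1·0 + 1·5·4 = 1203 ≡ 4.
  S = (3, 1, 4) ≠ 0, so r is not a codeword (an error is present).
Step 3: locate the error. For a single error e at position i, S_ℓ = v_i·e·α_i^ℓ, so α_err = S_1/S_0.
  S_0^{−1} = 3^{−1} = 4 (mod 11), so α_err = 1·4 = 4 ≡ 4 = α_5. Error position i = 5.
  Consistency check: S_2/S_1 = 4·1 = 4 ≡ 4 = α_err ✓ (single-error assumption holds).
Step 4: error magnitude e = S_0/v_5 = S_0·∏_{j≠5}(α_5 − α_j) = 3·1 = 3 ≡ 3 (mod 11).
Step 5: correct position 5: c_5 = r_5 − e = 4 − 3 ≡ 1 (mod 11). Hence c = [9, 10, 6, 0, 1].
  Check: interpolating c through the α_i gives m(x) = 7 + 4·x (degree < 2) with m(α_i) = c_i for every i, so c is indeed a codeword.


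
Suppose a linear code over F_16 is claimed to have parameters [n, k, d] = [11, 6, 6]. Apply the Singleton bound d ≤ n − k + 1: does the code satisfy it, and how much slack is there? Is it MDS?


Singleton RHS = n − k + 1 = 6, slack = 0, bound satisfied, MDS.

Singleton bound: d ≤ n − k + 1.
Here n = 11, k = 6, so n − k + 1 = 6.
Given d = 6, check d ≤ 6: YES.
Slack = (n − k + 1) − d = 0.
The code is MDS (slack = 0).
Description: the claimed parameters are [11, 6, 6]_16; such a code would be MDS (meets Singleton bound).


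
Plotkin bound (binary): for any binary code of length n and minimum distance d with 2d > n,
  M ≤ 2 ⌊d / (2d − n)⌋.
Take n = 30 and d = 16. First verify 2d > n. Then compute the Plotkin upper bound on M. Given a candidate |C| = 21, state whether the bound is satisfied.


Plotkin bound M ≤ 16; given |C| = 21 > bound (violated).

Check applicability: 2d = 32, n = 30.
2d − n = 2 > 0, so Plotkin applies.
Compute d/(2d−n) = 16/2 ≈ 8.0000.
⌊d/(2d−n)⌋ = 8.
Plotkin bound: M ≤ 2·8 = 16.
Given |C| = 21, check: VIOLATED.
This |C| is above the Plotkin bound, so no binary code with n = 30, d = 16 and 21 codewords exists.


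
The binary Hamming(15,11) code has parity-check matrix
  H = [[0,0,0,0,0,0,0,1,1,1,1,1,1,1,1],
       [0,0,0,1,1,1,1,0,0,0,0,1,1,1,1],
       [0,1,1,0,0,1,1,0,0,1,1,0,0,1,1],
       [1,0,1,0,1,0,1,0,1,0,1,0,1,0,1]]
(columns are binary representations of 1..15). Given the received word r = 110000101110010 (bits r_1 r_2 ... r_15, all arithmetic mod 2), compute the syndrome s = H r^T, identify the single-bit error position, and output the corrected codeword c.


s = (0, 0, 1, 0)^T, error position = 2, corrected codeword c = 100000101110010

Compute s = H r^T mod 2 one row at a time:
  s_1 = 0 + 1 + 1 + 1 + 0 + 0 + 1 + 0 = 4 ≡ 0 (mod 2).
  s_2 = 0 + 0 + 0 + 1 + 0 + 0 + 1 + 0 = 2 ≡ 0 (mod 2).
  s_3 = 1 + 0 + 0 + 1 + 1 + 1 + 1 + 0 = 5 ≡ 1 (mod 2).
  s_4 = 1 + 0 + 0 + 1 + 1 + 1 + 0 + 0 = 4 ≡ 0 (mod 2).
s = (0, 0, 1, 0)^T — this equals column 2 of H (binary 0010), so error is at position 2.
Correct: flip bit 2 of r = 110000101110010 to get c = 100000101110010.


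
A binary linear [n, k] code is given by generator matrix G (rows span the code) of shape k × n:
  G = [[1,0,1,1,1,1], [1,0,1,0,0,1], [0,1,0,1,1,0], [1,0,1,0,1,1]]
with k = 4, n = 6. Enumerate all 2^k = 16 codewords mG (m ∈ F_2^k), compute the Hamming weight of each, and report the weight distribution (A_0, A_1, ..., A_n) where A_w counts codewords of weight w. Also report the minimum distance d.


Weight distribution: A_0 = 1, A_1 = 3, A_2 = 3, A_3 = 2, A_4 = 3, A_5 = 3, A_6 = 1. Minimum distance d = 1.

Enumerate all 2^4 = 16 messages m ∈ F_2^4.
For each, compute codeword c = mG in F_2^6, then tally its weight.
  m = 0000 → c = 000000, weight = 0.
  m = 1000 → c = 101111, weight = 5.
  m = 0100 → c = 101001, weight = 3.
  m = 1100 → c = 000110, weight = 2.
  m = 0010 → c = 010110, weight = 3.
  m = 1010 → c = 111001, weight = 4.
  m = 0110 → c = 111111, weight = 6.
  m = 1110 → c = 010000, weight = 1.
  m = 0001 → c = 101011, weight = 4.
  m = 1001 → c = 000100, weight = 1.
  m = 0101 → c = 000010, weight = 1.
  m = 1101 → c = 101101, weight = 4.
  m = 0011 → c = 111101, weight = 5.
  m = 1011 → c = 010010, weight = 2.
  m = 0111 → c = 010100, weight = 2.
  m = 1111 → c = 111011, weight = 5.
Tally weights:
  weight 0: 1 codewords.
  weight 1: 3 codewords.
  weight 2: 3 codewords.
  weight 3: 2 codewords.
  weight 4: 3 codewords.
  weight 5: 3 codewords.
  weight 6: 1 codewords.
Minimum distance d = smallest w > 0 with A_w > 0 = 1.
Sanity: Σ A_w = 16 = 2^4 = 16 ✓.


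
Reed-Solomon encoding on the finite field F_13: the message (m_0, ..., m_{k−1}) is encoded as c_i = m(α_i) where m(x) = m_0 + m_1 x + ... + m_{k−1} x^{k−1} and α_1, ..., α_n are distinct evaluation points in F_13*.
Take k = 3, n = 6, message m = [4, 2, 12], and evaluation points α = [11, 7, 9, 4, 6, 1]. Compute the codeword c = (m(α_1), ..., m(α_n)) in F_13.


c = [9, 8, 6, 9, 6, 5]

Message polynomial: m(x) = 4 + 2·x + 12·x^2 (mod 13).
For each evaluation point α_i, compute m(α_i) mod 13:
  α_1 = 11: Horner steps 12 → 4 → 9, so m(11) = 9.
  α_2 = 7: Horner steps 12 → 8 → 8, so m(7) = 8.
  α_3 = 9: Horner steps 12 → 6 → 6, so m(9) = 6.
  α_4 = 4: Horner steps 12 → 11 → 9, so m(4) = 9.
  α_5 = 6: Horner steps 12 → 9 → 6, so m(6) = 6.
  α_6 = 1: Horner steps 12 → 1 → 5, so m(1) = 5.
Codeword c = [9, 8, 6, 9, 6, 5] ∈ F_13^6.


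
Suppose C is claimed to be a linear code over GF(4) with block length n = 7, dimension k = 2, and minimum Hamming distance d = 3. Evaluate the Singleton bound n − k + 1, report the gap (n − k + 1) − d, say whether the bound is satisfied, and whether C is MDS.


Singleton RHS = n − k + 1 = 6, slack = 3, bound satisfied, not MDS.

Singleton bound: d ≤ n − k + 1.
Here n = 7, k = 2, so n − k + 1 = 6.
Given d = 3, check d ≤ 6: YES.
Slack = (n − k + 1) − d = 3.
The code is NOT MDS (slack = 3 > 0).
Description: the claimed parameters are [7, 2, 3]_4; such a code would be non-MDS.


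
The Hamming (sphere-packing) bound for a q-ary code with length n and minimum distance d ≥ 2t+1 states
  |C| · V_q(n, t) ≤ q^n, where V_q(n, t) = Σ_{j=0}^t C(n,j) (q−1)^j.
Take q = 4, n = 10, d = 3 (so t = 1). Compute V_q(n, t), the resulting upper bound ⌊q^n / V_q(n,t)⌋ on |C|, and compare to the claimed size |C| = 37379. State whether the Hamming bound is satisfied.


V_q(n, t) = 31, q^n = 1048576, Hamming bound = 33825, |C| = 37379 > bound (violated).

Step 1: Compute V_q(n, t) = Σ_{j=0}^1 C(n, j) (q−1)^j.
  j = 0: C(10,0)·(3)^0 = 1·1 = 1.
  j = 1: C(10,1)·(3)^1 = 10·3 = 30.
  V_q(n, t) = 1 + 30 = 31.
Step 2: q^n = 4^10 = 1048576.
Step 3: Hamming bound ⌊q^n / V_q(n,t)⌋ = ⌊1048576/31⌋ = 33825.
Step 4: Compare |C| = 37379 to 33825: violated.
The claimed |C| lies above the Hamming bound, so no 4-ary code of length 10 with d ≥ 3 can have 37379 codewords.


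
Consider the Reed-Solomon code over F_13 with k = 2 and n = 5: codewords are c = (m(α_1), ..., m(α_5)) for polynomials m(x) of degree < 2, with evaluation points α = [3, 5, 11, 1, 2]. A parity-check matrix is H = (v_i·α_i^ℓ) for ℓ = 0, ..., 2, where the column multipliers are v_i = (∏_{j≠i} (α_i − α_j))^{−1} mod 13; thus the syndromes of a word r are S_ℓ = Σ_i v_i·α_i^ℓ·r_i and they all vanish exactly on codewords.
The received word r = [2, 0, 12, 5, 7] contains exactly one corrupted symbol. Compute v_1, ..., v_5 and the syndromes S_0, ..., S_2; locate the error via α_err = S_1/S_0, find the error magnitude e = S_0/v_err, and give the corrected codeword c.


S = (1, 3, 9), error at position 1, error magnitude e = 6, c = [9, 0, 12, 5, 7].

Step 1: column multipliers v_i = (∏_{j≠i}(α_i − α_j))^{−1} mod 13.
  i = 1 (α = 3): (3−5)(3−11)(3−1)(3−2) = (−2)·(−8)·2·1 = 32 ≡ 6, so v_1 = 6^{−1} = 11 (mod 13).
  i = 2 (α = 5): (5−3)(5−11)(5−1)(5−2) = 2·(−6)·4·3 = −144 ≡ 12, so v_2 = 12^{−1} = 12 (mod 13).
  i = 3 (α = 11): (11−3)(11−5)(11−1)(11−2) = 8·6·10·9 = 4320 ≡ 4, so v_3 = 4^{−1} = 10 (mod 13).
  i = 4 (α = 1): (1−3)(1−5)(1−11)(1−2) = (−2)·(−4)·(−10)·(−1) = 80 ≡ 2, so v_4 = 2^{−1} = 7 (mod 13).
  i = 5 (α = 2): (2−3)(2−5)(2−11)(2−1) = (−1)·(−3)·(−9)·1 = −27 ≡ 12, so v_5 = 12^{−1} = 12 (mod 13).
  v = [11, 12, 10, 7, 12].
Step 2: syndromes of r = [2, 0, 12, 5, 7] (all sums mod 13).
  S_0 = Σ v_i r_i = 11·2 + 12·0 + 10·12 + 7·5 + 12·7 = 261 ≡ 1.
  S_1 = Σ v_i α_i r_i = 11·3·2 + 12·5·0 + 10·11·12 + 7·1·5 + 12·2·7 = 1589 ≡ 3.
  α_i^2 mod 13 = [9, 12, 4, 1, 4].
  S_2 = Σ v_i α_i^2 r_i = 11·9·2 + 12·12·0 + 10·4·12 + 7·1·5 + 12·4·7 = 1049 ≡ 9.
  S = (1, 3, 9) ≠ 0, so r is not a codeword (an error is present).
Step 3: locate the error. For a single error e at position i, S_ℓ = v_i·e·α_i^ℓ, so α_err = S_1/S_0.
  S_0^{−1} = 1^{−1} = 1 (mod 13), so α_err = 3·1 = 3 ≡ 3 = α_1. Error position i = 1.
  Consistency check: S_2/S_1 = 9·9 = 81 ≡ 3 = α_err ✓ (single-error assumption holds).
Step 4: error magnitude e = S_0/v_1 = S_0·∏_{j≠1}(α_1 − α_j) = 1·6 = 6 ≡ 6 (mod 13).
Step 5: correct position 1: c_1 = r_1 − e = 2 − 6 ≡ 9 (mod 13). Hence c = [9, 0, 12, 5, 7].
  Check: interpolating c through the α_i gives m(x) = 3 + 2·x (degree < 2) with m(α_i) = c_i for every i, so c is indeed a codeword.


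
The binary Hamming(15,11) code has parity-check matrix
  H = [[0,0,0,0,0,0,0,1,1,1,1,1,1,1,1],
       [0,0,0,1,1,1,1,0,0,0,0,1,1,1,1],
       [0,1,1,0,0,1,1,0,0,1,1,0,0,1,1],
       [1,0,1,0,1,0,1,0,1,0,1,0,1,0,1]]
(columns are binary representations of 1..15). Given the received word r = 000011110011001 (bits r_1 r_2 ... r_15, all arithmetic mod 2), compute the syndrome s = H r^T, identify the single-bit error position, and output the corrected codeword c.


s = (0, 1, 0, 0)^T, error position = 4, corrected codeword c = 000111110011001

Compute s = H r^T mod 2 one row at a time:
  s_1 = 1 + 0 + 0 + 1 + 1 + 0 + 0 + 1 = 4 ≡ 0 (mod 2).
  s_2 = 0 + 1 + 1 + 1 + 1 + 0 + 0 + 1 = 5 ≡ 1 (mod 2).
  s_3 = 0 + 0 + 1 + 1 + 0 + 1 + 0 + 1 = 4 ≡ 0 (mod 2).
  s_4 = 0 + 0 + 1 + 1 + 0 + 1 + 0 + 1 = 4 ≡ 0 (mod 2).
s = (0, 1, 0, 0)^T — this equals column 4 of H (binary 0100), so error is at position 4.
Correct: flip bit 4 of r = 000011110011001 to get c = 000111110011001.


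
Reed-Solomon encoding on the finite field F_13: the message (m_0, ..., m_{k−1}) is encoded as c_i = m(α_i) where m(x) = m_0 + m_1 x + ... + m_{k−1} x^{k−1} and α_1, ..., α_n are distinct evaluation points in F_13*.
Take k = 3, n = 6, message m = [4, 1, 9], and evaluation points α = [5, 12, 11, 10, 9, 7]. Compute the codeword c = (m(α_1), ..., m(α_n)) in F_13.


c = [0, 12, 12, 4, 1, 10]

Message polynomial: m(x) = 4 + 1·x + 9·x^2 (mod 13).
For each evaluation point α_i, compute m(α_i) mod 13:
  α_1 = 5: Horner steps 9 → 7 → 0, so m(5) = 0.
  α_2 = 12: Horner steps 9 → 5 → 12, so m(12) = 12.
  α_3 = 11: Horner steps 9 → 9 → 12, so m(11) = 12.
  α_4 = 10: Horner steps 9 → 0 → 4, so m(10) = 4.
  α_5 = 9: Horner steps 9 → 4 → 1, so m(9) = 1.
  α_6 = 7: Horner steps 9 → 12 → 10, so m(7) = 10.
Codeword c = [0, 12, 12, 4, 1, 10] ∈ F_13^6.


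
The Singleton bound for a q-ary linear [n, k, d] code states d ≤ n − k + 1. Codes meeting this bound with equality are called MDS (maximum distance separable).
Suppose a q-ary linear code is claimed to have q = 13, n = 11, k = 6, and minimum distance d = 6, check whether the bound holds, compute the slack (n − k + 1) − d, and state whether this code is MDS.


Singleton RHS = n − k + 1 = 6, slack = 0, bound satisfied, MDS.

Singleton bound: d ≤ n − k + 1.
Here n = 11, k = 6, so n − k + 1 = 6.
Given d = 6, check d ≤ 6: YES.
Slack = (n − k + 1) − d = 0.
The code is MDS (slack = 0).
Description: the claimed parameters are [11, 6, 6]_13; such a code would be MDS (meets Singleton bound).


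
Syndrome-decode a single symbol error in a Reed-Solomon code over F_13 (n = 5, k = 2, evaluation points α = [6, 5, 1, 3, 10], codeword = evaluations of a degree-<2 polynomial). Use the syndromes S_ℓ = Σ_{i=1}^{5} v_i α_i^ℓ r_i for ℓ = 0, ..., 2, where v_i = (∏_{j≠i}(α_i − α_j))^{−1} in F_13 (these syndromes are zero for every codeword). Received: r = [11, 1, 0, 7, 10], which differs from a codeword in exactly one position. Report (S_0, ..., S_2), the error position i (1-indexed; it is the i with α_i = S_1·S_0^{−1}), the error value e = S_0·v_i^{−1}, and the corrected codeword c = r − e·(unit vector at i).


S = (2, 7, 5), error at position 5, error magnitude e = 11, c = [11, 1, 0, 7, 12].

Step 1: column multipliers v_i = (∏_{j≠i}(α_i − α_j))^{−1} mod 13.
  i = 1 (α = 6): (6−5)(6−1)(6−3)(6−10) = 1·5·3·(−4) = −60 ≡ 5, so v_1 = 5^{−1} = 8 (mod 13).
  i = 2 (α = 5): (5−6)(5−1)(5−3)(5−10) = (−1)·4·2·(−5) = 40 ≡ 1, so v_2 = 1^{−1} = 1 (mod 13).
  i = 3 (α = 1): (1−6)(1−5)(1−3)(1−10) = (−5)·(−4)·(−2)·(−9) = 360 ≡ 9, so v_3 = 9^{−1} = 3 (mod 13).
  i = 4 (α = 3): (3−6)(3−5)(3−1)(3−10) = (−3)·(−2)·2·(−7) = −84 ≡ 7, so v_4 = 7^{−1} = 2 (mod 13).
  i = 5 (α = 10): (10−6)(10−5)(10−1)(10−3) = 4·5·9·7 = 1260 ≡ 12, so v_5 = 12^{−1} = 12 (mod 13).
  v = [8, 1, 3, 2, 12].
Step 2: syndromes of r = [11, 1, 0, 7, 10] (all sums mod 13).
  S_0 = Σ v_i r_i = 8·11 + 1·1 + 3·0 + 2·7 + 12·10 = 223 ≡ 2.
  S_1 = Σ v_i α_i r_i = 8·6·11 + 1·5·1 + 3·1·0 + 2·3·7 + 12·10·10 = 1775 ≡ 7.
  α_i^2 mod 13 = [10, 12, 1, 9, 9].
  S_2 = Σ v_i α_i^2 r_i = 8·10·11 + 1·12·1 + 3·1·0 + 2·9·7 + 12·9·10 = 2098 ≡ 5.
  S = (2, 7, 5) ≠ 0, so r is not a codeword (an error is present).
Step 3: locate the error. For a single error e at position i, S_ℓ = v_i·e·α_i^ℓ, so α_err = S_1/S_0.
  S_0^{−1} = 2^{−1} = 7 (mod 13), so α_err = 7·7 = 49 ≡ 10 = α_5. Error position i = 5.
  Consistency check: S_2/S_1 = 5·2 = 10 ≡ 10 = α_err ✓ (single-error assumption holds).
Step 4: error magnitude e = S_0/v_5 = S_0·∏_{j≠5}(α_5 − α_j) = 2·12 = 24 ≡ 11 (mod 13).
Step 5: correct position 5: c_5 = r_5 − e = 10 − 11 ≡ 12 (mod 13). Hence c = [11, 1, 0, 7, 12].
  Check: interpolating c through the α_i gives m(x) = 3 + 10·x (degree < 2) with m(α_i) = c_i for every i, so c is indeed a codeword.


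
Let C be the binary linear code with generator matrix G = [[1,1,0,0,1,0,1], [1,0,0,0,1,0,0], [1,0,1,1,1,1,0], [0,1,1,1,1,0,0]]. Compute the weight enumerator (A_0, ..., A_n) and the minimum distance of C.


Weight distribution: A_0 = 1, A_2 = 2, A_3 = 5, A_4 = 5, A_5 = 2, A_7 = 1. Minimum distance d = 2.

Enumerate all 2^4 = 16 messages m ∈ F_2^4.
For each, compute codeword c = mG in F_2^7, then tally its weight.
  m = 0000 → c = 0000000, weight = 0.
  m = 1000 → c = 1100101, weight = 4.
  m = 0100 → c = 1000100, weight = 2.
  m = 1100 → c = 0100001, weight = 2.
  m = 0010 → c = 1011110, weight = 5.
  m = 1010 → c = 0111011, weight = 5.
  m = 0110 → c = 0011010, weight = 3.
  m = 1110 → c = 1111111, weight = 7.
  m = 0001 → c = 0111100, weight = 4.
  m = 1001 → c = 1011001, weight = 4.
  m = 0101 → c = 1111000, weight = 4.
  m = 1101 → c = 0011101, weight = 4.
  m = 0011 → c = 1100010, weight = 3.
  m = 1011 → c = 0000111, weight = 3.
  m = 0111 → c = 0100110, weight = 3.
  m = 1111 → c = 1000011, weight = 3.
Tally weights:
  weight 0: 1 codewords.
  weight 2: 2 codewords.
  weight 3: 5 codewords.
  weight 4: 5 codewords.
  weight 5: 2 codewords.
  weight 7: 1 codewords.
Minimum distance d = smallest w > 0 with A_w > 0 = 2.
Sanity: Σ A_w = 16 = 2^4 = 16 ✓.


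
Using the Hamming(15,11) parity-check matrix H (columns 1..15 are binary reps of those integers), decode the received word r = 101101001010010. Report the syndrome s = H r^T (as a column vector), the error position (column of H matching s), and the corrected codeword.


s = (1, 1, 0, 0)^T, error position = 12, corrected codeword c = 101101001011010

Compute s = H r^T mod 2 one row at a time:
  s_1 = 0 + 1 + 0 + 1 + 0 + 0 + 1 + 0 = 3 ≡ 1 (mod 2).
  s_2 = 1 + 0 + 1 + 0 + 0 + 0 + 1 + 0 = 3 ≡ 1 (mod 2).
  s_3 = 0 + 1 + 1 + 0 + 0 + 1 + 1 + 0 = 4 ≡ 0 (mod 2).
  s_4 = 1 + 1 + 0 + 0 + 1 + 1 + 0 + 0 = 4 ≡ 0 (mod 2).
s = (1, 1, 0, 0)^T — this equals column 12 of H (binary 1100), so error is at position 12.
Correct: flip bit 12 of r = 101101001010010 to get c = 101101001011010.


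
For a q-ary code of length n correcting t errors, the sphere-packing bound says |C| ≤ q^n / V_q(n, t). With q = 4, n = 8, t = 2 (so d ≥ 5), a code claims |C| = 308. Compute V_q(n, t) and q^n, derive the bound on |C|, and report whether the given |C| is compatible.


V_q(n, t) = 277, q^n = 65536, Hamming bound = 236, |C| = 308 > bound (violated).

Step 1: Compute V_q(n, t) = Σ_{j=0}^2 C(n, j) (q−1)^j.
  j = 0: C(8,0)·(3)^0 = 1·1 = 1.
  j = 1: C(8,1)·(3)^1 = 8·3 = 24.
  j = 2: C(8,2)·(3)^2 = 28·9 = 252.
  V_q(n, t) = 1 + 24 + 252 = 277.
Step 2: q^n = 4^8 = 65536.
Step 3: Hamming bound ⌊q^n / V_q(n,t)⌋ = ⌊65536/277⌋ = 236.
Step 4: Compare |C| = 308 to 236: violated.
The claimed |C| lies above the Hamming bound, so no 4-ary code of length 8 with d ≥ 5 can have 308 codewords.


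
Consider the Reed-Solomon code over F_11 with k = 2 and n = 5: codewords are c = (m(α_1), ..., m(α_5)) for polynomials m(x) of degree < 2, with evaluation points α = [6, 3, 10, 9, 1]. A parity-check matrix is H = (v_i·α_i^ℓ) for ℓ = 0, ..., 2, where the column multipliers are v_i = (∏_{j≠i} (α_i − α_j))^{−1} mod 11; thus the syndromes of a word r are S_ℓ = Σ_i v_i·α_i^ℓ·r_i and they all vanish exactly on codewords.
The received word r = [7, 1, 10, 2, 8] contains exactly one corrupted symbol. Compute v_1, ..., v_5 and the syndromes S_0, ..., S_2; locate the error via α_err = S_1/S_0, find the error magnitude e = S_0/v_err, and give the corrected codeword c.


S = (5, 6, 5), error at position 3, error magnitude e = 6, c = [7, 1, 4, 2, 8].

Step 1: column multipliers v_i = (∏_{j≠i}(α_i − α_j))^{−1} mod 11.
  i = 1 (α = 6): (6−3)(6−10)(6−9)(6−1) = 3·(−4)·(−3)·5 = 180 ≡ 4, so v_1 = 4^{−1} = 3 (mod 11).
  i = 2 (α = 3): (3−6)(3−10)(3−9)(3−1) = (−3)·(−7)·(−6)·2 = −252 ≡ 1, so v_2 = 1^{−1} = 1 (mod 11).
  i = 3 (α = 10): (10−6)(10−3)(10−9)(10−1) = 4·7·1·9 = 252 ≡ 10, so v_3 = 10^{−1} = 10 (mod 11).
  i = 4 (α = 9): (9−6)(9−3)(9−10)(9−1) = 3·6·(−1)·8 = −144 ≡ 10, so v_4 = 10^{−1} = 10 (mod 11).
  i = 5 (α = 1): (1−6)(1−3)(1−10)(1−9) = (−5)·(−2)·(−9)·(−8) = 720 ≡ 5, so v_5 = 5^{−1} = 9 (mod 11).
  v = [3, 1, 10, 10, 9].
Step 2: syndromes of r = [7, 1, 10, 2, 8] (all sums mod 11).
  S_0 = Σ v_i r_i = 3·7 + 1·1 + 10·10 + 10·2 + 9·8 = 214 ≡ 5.
  S_1 = Σ v_i α_i r_i = 3·6·7 + 1·3·1 + 10·10·10 + 10·9·2 + 9·1·8 = 1381 ≡ 6.
  α_i^2 mod 11 = [3, 9, 1, 4, 1].
  S_2 = Σ v_i α_i^2 r_i = 3·3·7 + 1·9·1 + 10·1·10 + 10·4·2 + 9·1·8 = 324 ≡ 5.
  S = (5, 6, 5) ≠ 0, so r is not a codeword (an error is present).
Step 3: locate the error. For a single error e at position i, S_ℓ = v_i·e·α_i^ℓ, so α_err = S_1/S_0.
  S_0^{−1} = 5^{−1} = 9 (mod 11), so α_err = 6·9 = 54 ≡ 10 = α_3. Error position i = 3.
  Consistency check: S_2/S_1 = 5·2 = 10 ≡ 10 = α_err ✓ (single-error assumption holds).
Step 4: error magnitude e = S_0/v_3 = S_0·∏_{j≠3}(α_3 − α_j) = 5·10 = 50 ≡ 6 (mod 11).
Step 5: correct position 3: c_3 = r_3 − e = 10 − 6 ≡ 4 (mod 11). Hence c = [7, 1, 4, 2, 8].
  Check: interpolating c through the α_i gives m(x) = 6 + 2·x (degree < 2) with m(α_i) = c_i for every i, so c is indeed a codeword.
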